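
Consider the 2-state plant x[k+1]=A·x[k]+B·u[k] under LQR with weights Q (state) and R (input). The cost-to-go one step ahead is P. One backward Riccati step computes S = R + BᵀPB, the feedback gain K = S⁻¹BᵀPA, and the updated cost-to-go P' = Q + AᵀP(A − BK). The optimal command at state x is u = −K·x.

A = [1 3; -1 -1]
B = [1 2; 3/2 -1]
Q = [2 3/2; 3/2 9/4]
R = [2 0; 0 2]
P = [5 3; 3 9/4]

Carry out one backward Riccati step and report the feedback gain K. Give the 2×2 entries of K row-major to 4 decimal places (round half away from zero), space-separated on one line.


BᵀP = [9.5000 6.3750; 7.0000 3.7500]
S = R + BᵀPB = [2 0; 0 2] + [19.0625 12.6250; 12.6250 10.2500] = [21.0625 12.6250; 12.6250 12.2500]
BᵀPA = [3.1250 22.1250; 3.2500 17.2500]
K = S⁻¹·BᵀPA = [-0.0279 0.5399; 0.2940 0.8517]
A−BK = [0.4398 0.7567; -0.6641 -0.9582]
AᵀP(A−BK) = [0.3815 0.7947; 0.7947 2.6122]
P' = Q + AᵀP(A−BK) = [2.3815 2.2947; 2.2947 4.8622]
tr(P') = 7.2437

-0.0279 0.5399 0.2940 0.8517


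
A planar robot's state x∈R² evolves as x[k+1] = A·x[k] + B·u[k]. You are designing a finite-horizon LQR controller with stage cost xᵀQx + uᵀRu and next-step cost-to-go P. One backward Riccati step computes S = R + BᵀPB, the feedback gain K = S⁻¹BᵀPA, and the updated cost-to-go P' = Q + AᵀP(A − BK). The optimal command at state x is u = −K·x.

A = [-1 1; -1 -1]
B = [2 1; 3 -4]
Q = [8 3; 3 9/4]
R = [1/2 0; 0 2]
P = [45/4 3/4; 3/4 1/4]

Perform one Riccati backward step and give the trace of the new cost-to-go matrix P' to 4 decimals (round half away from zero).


BᵀP = [24.7500 2.2500; 8.2500 -0.2500]
S = R + BᵀPB = [1/2 0; 0 2] + [56.2500 15.7500; 15.7500 9.2500] = [56.7500 15.7500; 15.7500 11.2500]
BᵀPA = [-27.0000 22.5000; -8.0000 8.5000]
K = S⁻¹·BᵀPA = [-0.4553 0.3055; -0.0736 0.3279]
A−BK = [-0.0157 0.0612; 0.0714 -0.6049]
AᵀP(A−BK) = [0.1169 -0.1290; -0.1290 0.3397]
P' = Q + AᵀP(A−BK) = [8.1169 2.8710; 2.8710 2.5897]
tr(P') = 10.7066

10.7066


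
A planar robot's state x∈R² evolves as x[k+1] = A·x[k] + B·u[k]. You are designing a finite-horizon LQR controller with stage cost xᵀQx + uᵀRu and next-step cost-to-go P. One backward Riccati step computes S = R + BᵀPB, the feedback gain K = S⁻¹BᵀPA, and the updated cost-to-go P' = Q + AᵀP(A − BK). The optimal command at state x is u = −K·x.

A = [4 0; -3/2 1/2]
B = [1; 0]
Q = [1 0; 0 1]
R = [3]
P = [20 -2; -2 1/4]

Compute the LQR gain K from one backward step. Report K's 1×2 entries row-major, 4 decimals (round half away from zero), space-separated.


BᵀP = [20.0000 -2.0000]
S = R + BᵀPB = [3] + [20.0000] = [23.0000]
BᵀPA = [83.0000 -1.0000]
K = S⁻¹·BᵀPA = [3.6087 -0.0435]
A−BK = [0.3913 0.0435; -1.5000 0.5000]
AᵀP(A−BK) = [45.0408 -0.5788; -0.5788 0.0190]
P' = Q + AᵀP(A−BK) = [46.0408 -0.5788; -0.5788 1.0190]
tr(P') = 47.0598

3.6087 -0.0435


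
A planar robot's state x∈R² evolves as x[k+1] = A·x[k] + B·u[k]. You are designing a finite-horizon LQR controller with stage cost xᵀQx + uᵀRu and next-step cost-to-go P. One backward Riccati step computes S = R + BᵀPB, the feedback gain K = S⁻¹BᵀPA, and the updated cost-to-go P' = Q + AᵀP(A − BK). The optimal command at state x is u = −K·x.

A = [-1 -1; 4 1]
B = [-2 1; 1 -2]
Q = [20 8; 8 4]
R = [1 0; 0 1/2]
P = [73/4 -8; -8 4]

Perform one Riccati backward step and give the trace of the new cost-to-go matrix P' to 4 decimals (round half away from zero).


25.7911

BᵀP = [-44.5000 20.0000; 34.2500 -16.0000]
S = R + BᵀPB = [1 0; 0 1/2] + [109.0000 -84.5000; -84.5000 66.2500] = [110.0000 -84.5000; -84.5000 66.7500]
BᵀPA = [124.5000 64.5000; -98.2500 -50.2500]
K = S⁻¹·BᵀPA = [0.0408 0.2930; -1.4203 -0.3820]
A−BK = [0.5019 -0.0321; 1.1187 -0.0569]
AᵀP(A−BK) = [1.6298 0.2503; 0.2503 0.1613]
P' = Q + AᵀP(A−BK) = [21.6298 8.2503; 8.2503 4.1613]
tr(P') = 25.7911


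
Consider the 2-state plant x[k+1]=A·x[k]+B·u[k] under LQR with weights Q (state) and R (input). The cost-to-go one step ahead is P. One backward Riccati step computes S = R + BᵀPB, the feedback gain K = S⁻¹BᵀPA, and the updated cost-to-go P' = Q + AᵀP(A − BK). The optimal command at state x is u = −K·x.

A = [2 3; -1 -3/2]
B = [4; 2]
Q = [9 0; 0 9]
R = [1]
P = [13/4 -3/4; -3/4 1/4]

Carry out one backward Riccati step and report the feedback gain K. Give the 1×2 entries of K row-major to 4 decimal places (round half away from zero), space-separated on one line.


0.6071 0.9107

BᵀP = [11.5000 -2.5000]
S = R + BᵀPB = [1] + [41.0000] = [42.0000]
BᵀPA = [25.5000 38.2500]
K = S⁻¹·BᵀPA = [0.6071 0.9107]
A−BK = [-0.4286 -0.6429; -2.2143 -3.3214]
AᵀP(A−BK) = [0.7679 1.1518; 1.1518 1.7277]
P' = Q + AᵀP(A−BK) = [9.7679 1.1518; 1.1518 10.7277]
tr(P') = 20.4955


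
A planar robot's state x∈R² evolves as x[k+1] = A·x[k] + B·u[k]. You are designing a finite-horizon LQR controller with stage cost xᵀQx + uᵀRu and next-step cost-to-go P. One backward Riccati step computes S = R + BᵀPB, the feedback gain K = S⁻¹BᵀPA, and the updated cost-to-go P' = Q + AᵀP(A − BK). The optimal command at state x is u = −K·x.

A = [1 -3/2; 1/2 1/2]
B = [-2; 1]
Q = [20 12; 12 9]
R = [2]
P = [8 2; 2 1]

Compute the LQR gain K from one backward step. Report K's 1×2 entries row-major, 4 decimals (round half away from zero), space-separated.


BᵀP = [-14.0000 -3.0000]
S = R + BᵀPB = [2] + [25.0000] = [27.0000]
BᵀPA = [-15.5000 19.5000]
K = S⁻¹·BᵀPA = [-0.5741 0.7222]
A−BK = [-0.1481 -0.0556; 1.0741 -0.2222]
AᵀP(A−BK) = [1.3519 -1.0556; -1.0556 1.1667]
P' = Q + AᵀP(A−BK) = [21.3519 10.9444; 10.9444 10.1667]
tr(P') = 31.5185

-0.5741 0.7222


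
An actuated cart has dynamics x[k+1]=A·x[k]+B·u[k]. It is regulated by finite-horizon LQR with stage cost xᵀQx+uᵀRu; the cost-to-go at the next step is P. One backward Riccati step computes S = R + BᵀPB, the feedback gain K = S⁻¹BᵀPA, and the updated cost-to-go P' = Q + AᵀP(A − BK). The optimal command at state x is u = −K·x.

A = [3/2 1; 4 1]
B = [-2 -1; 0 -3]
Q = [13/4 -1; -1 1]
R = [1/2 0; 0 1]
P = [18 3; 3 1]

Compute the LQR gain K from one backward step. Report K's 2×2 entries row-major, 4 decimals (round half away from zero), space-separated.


BᵀP = [-36.0000 -6.0000; -27.0000 -6.0000]
S = R + BᵀPB = [1/2 0; 0 1] + [72.0000 54.0000; 54.0000 45.0000] = [72.5000 54.0000; 54.0000 46.0000]
BᵀPA = [-78.0000 -42.0000; -64.5000 -33.0000]
K = S⁻¹·BᵀPA = [-0.2506 -0.3580; -1.1080 -0.2971]
A−BK = [-0.1092 -0.0131; 0.6760 0.1086]
AᵀP(A−BK) = [1.4878 0.4111; 0.4111 0.1587]
P' = Q + AᵀP(A−BK) = [4.7378 -0.5889; -0.5889 1.1587]
tr(P') = 5.8965

-0.2506 -0.3580 -1.1080 -0.2971


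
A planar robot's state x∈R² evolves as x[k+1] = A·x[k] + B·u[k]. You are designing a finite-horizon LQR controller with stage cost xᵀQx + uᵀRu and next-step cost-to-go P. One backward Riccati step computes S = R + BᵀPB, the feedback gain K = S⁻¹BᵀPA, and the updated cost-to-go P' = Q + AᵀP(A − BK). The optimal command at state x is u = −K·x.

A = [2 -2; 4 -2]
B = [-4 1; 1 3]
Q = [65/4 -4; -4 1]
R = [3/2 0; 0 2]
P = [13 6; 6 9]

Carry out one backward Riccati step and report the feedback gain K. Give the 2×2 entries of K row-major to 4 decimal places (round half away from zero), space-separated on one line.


-0.1694 0.3133 1.3529 -0.7537

BᵀP = [-46.0000 -15.0000; 31.0000 33.0000]
S = R + BᵀPB = [3/2 0; 0 2] + [169.0000 -91.0000; -91.0000 130.0000] = [170.5000 -91.0000; -91.0000 132.0000]
BᵀPA = [-152.0000 122.0000; 194.0000 -128.0000]
K = S⁻¹·BᵀPA = [-0.1694 0.3133; 1.3529 -0.7537]
A−BK = [-0.0306 0.0067; 0.1107 -0.0520]
AᵀP(A−BK) = [3.7856 -2.1596; -2.1596 1.3042]
P' = Q + AᵀP(A−BK) = [20.0356 -6.1596; -6.1596 2.3042]
tr(P') = 22.3398


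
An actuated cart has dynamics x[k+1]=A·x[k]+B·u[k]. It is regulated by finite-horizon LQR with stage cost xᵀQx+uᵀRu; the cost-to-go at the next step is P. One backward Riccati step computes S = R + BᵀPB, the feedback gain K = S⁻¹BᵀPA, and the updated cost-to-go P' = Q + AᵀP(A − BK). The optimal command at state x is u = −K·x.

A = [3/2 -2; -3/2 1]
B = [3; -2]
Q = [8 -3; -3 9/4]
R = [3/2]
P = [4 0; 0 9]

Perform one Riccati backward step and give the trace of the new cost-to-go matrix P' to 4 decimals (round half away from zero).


12.9490

BᵀP = [12.0000 -18.0000]
S = R + BᵀPB = [3/2] + [72.0000] = [73.5000]
BᵀPA = [45.0000 -42.0000]
K = S⁻¹·BᵀPA = [0.6122 -0.5714]
A−BK = [-0.3367 -0.2857; -0.2755 -0.1429]
AᵀP(A−BK) = [1.6990 0.2143; 0.2143 1.0000]
P' = Q + AᵀP(A−BK) = [9.6990 -2.7857; -2.7857 3.2500]
tr(P') = 12.9490


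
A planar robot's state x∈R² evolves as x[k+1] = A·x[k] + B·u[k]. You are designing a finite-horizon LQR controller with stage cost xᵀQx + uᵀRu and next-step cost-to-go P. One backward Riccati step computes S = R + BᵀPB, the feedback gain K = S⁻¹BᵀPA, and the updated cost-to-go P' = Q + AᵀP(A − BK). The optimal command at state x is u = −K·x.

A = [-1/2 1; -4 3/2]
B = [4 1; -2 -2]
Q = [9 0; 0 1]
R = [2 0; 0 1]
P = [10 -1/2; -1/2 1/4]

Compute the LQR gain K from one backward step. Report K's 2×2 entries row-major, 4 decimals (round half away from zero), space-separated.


BᵀP = [41.0000 -2.5000; 11.0000 -1.0000]
S = R + BᵀPB = [2 0; 0 1] + [169.0000 46.0000; 46.0000 13.0000] = [171.0000 46.0000; 46.0000 14.0000]
BᵀPA = [-10.5000 37.2500; -1.5000 9.5000]
K = S⁻¹·BᵀPA = [-0.2806 0.3040; 0.8147 -0.3201]
A−BK = [-0.1924 0.1043; -2.9317 1.4676]
AᵀP(A−BK) = [2.7761 -1.4137; -1.4137 0.7815]
P' = Q + AᵀP(A−BK) = [11.7761 -1.4137; -1.4137 1.7815]
tr(P') = 13.5576

-0.2806 0.3040 0.8147 -0.3201


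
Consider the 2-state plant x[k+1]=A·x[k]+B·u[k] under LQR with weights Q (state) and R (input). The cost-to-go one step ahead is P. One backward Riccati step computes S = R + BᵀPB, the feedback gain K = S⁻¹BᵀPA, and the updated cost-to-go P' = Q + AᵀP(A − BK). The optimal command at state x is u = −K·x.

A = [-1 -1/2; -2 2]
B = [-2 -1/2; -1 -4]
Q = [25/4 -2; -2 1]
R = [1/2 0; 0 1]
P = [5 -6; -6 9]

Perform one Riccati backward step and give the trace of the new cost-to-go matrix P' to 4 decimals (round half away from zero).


7.9093

BᵀP = [-4.0000 3.0000; 21.5000 -33.0000]
S = R + BᵀPB = [1/2 0; 0 1] + [5.0000 -10.0000; -10.0000 121.2500] = [5.5000 -10.0000; -10.0000 122.2500]
BᵀPA = [-2.0000 8.0000; 44.5000 -76.7500]
K = S⁻¹·BᵀPA = [0.3503 0.3678; 0.3927 -0.5977]
A−BK = [-0.1031 -0.0633; -0.0791 -0.0231]
AᵀP(A−BK) = [0.2271 -0.1655; -0.1655 0.4322]
P' = Q + AᵀP(A−BK) = [6.4771 -2.1655; -2.1655 1.4322]
tr(P') = 7.9093


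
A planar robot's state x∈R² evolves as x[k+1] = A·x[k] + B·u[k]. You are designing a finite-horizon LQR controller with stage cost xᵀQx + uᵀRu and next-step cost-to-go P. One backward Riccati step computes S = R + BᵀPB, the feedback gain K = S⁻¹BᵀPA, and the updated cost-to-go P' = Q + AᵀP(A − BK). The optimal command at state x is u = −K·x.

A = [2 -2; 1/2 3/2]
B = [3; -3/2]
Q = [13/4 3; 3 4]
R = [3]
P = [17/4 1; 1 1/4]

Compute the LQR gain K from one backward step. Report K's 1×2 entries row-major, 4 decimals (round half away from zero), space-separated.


BᵀP = [11.2500 2.6250]
S = R + BᵀPB = [3] + [29.8125] = [32.8125]
BᵀPA = [23.8125 -18.5625]
K = S⁻¹·BᵀPA = [0.7257 -0.5657]
A−BK = [-0.1771 -0.3029; 1.5886 0.6514]
AᵀP(A−BK) = [1.7814 -1.3414; -1.3414 1.0614]
P' = Q + AᵀP(A−BK) = [5.0314 1.6586; 1.6586 5.0614]
tr(P') = 10.0929

0.7257 -0.5657


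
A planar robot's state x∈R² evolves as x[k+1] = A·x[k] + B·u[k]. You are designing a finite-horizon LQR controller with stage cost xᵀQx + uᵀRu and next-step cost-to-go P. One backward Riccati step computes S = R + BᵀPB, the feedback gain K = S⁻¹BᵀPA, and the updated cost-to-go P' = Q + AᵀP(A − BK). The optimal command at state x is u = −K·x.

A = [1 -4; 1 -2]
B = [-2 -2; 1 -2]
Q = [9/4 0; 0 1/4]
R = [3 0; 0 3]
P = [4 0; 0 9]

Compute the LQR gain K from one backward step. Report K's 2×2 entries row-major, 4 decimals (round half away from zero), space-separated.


0.0020 0.5898 -0.4727 1.2578

BᵀP = [-8.0000 9.0000; -8.0000 -18.0000]
S = R + BᵀPB = [3 0; 0 3] + [25.0000 -2.0000; -2.0000 52.0000] = [28.0000 -2.0000; -2.0000 55.0000]
BᵀPA = [1.0000 14.0000; -26.0000 68.0000]
K = S⁻¹·BᵀPA = [0.0020 0.5898; -0.4727 1.2578]
A−BK = [0.0586 -0.3047; 0.0527 -0.0742]
AᵀP(A−BK) = [0.7090 -1.8867; -1.8867 6.2109]
P' = Q + AᵀP(A−BK) = [2.9590 -1.8867; -1.8867 6.4609]
tr(P') = 9.4199


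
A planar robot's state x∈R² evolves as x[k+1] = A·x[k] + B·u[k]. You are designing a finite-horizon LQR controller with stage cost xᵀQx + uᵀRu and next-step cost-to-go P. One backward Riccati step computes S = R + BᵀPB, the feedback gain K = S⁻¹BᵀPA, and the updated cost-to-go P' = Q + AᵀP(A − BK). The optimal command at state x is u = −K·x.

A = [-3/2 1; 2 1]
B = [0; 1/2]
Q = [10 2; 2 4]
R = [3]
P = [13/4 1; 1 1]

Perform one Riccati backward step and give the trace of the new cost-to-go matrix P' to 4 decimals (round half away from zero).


25.2356

BᵀP = [0.5000 0.5000]
S = R + BᵀPB = [3] + [0.2500] = [3.2500]
BᵀPA = [0.2500 1.0000]
K = S⁻¹·BᵀPA = [0.0769 0.3077]
A−BK = [-1.5000 1.0000; 1.9615 0.8462]
AᵀP(A−BK) = [5.2933 -2.4519; -2.4519 5.9423]
P' = Q + AᵀP(A−BK) = [15.2933 -0.4519; -0.4519 9.9423]
tr(P') = 25.2356


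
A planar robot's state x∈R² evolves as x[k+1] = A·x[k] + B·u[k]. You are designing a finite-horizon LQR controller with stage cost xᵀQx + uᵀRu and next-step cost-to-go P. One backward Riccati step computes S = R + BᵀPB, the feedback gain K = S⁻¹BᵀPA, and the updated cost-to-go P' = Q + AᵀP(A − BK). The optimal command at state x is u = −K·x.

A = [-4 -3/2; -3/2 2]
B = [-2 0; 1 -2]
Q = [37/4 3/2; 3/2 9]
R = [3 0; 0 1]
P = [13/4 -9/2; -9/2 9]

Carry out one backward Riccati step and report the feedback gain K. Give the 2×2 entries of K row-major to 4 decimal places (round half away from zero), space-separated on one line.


BᵀP = [-11.0000 18.0000; 9.0000 -18.0000]
S = R + BᵀPB = [3 0; 0 1] + [40.0000 -36.0000; -36.0000 36.0000] = [43.0000 -36.0000; -36.0000 37.0000]
BᵀPA = [17.0000 52.5000; -9.0000 -49.5000]
K = S⁻¹·BᵀPA = [1.0339 0.5441; 0.7627 -0.8085]
A−BK = [-1.9322 -0.4119; -1.0085 -0.1610]
AᵀP(A−BK) = [7.5381 1.8496; 1.8496 1.7294]
P' = Q + AᵀP(A−BK) = [16.7881 3.3496; 3.3496 10.7294]
tr(P') = 27.5176

1.0339 0.5441 0.7627 -0.8085


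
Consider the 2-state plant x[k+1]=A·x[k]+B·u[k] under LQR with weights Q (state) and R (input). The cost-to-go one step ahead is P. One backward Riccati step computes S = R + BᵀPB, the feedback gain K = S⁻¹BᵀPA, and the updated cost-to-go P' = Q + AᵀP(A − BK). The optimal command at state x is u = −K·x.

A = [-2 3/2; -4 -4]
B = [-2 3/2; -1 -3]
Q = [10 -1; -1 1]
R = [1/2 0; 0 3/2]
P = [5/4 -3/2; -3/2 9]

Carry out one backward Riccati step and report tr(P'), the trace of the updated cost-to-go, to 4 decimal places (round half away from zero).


BᵀP = [-1.0000 -6.0000; 6.3750 -29.2500]
S = R + BᵀPB = [1/2 0; 0 3/2] + [8.0000 16.5000; 16.5000 97.3125] = [8.5000 16.5000; 16.5000 98.8125]
BᵀPA = [26.0000 22.5000; 104.2500 126.5625]
K = S⁻¹·BᵀPA = [1.4956 0.2378; 0.8053 1.2411]
A−BK = [-0.2167 0.1140; -0.0885 -0.0388]
AᵀP(A−BK) = [2.1628 1.6796; 1.6796 2.3819]
P' = Q + AᵀP(A−BK) = [12.1628 0.6796; 0.6796 3.3819]
tr(P') = 15.5448

15.5448


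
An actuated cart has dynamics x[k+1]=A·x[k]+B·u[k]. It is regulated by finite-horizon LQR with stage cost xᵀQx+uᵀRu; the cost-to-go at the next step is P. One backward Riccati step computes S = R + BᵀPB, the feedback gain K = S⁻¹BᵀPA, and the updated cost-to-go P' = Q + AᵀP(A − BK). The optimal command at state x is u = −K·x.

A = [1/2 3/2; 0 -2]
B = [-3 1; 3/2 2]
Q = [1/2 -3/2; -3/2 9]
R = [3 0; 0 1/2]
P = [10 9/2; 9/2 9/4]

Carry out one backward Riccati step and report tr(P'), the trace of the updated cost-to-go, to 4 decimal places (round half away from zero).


10.2601

BᵀP = [-23.2500 -10.1250; 19.0000 9.0000]
S = R + BᵀPB = [3 0; 0 1/2] + [54.5625 -43.5000; -43.5000 37.0000] = [57.5625 -43.5000; -43.5000 37.5000]
BᵀPA = [-11.6250 -14.6250; 9.5000 10.5000]
K = S⁻¹·BᵀPA = [-0.0852 -0.3442; 0.1545 -0.1193]
A−BK = [0.0899 0.5866; -0.1813 -1.2450]
AᵀP(A−BK) = [0.0418 0.1317; 0.1317 0.7183]
P' = Q + AᵀP(A−BK) = [0.5418 -1.3683; -1.3683 9.7183]
tr(P') = 10.2601


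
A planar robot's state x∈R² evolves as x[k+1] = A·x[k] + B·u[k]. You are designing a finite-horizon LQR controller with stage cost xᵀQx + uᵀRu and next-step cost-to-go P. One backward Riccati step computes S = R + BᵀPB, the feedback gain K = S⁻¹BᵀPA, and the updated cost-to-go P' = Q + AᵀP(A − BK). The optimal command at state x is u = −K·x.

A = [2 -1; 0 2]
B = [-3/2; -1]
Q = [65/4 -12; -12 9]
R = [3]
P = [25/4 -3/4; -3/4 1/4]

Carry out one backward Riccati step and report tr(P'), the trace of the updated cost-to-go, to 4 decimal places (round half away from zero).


BᵀP = [-8.6250 0.8750]
S = R + BᵀPB = [3] + [12.0625] = [15.0625]
BᵀPA = [-17.2500 10.3750]
K = S⁻¹·BᵀPA = [-1.1452 0.6888]
A−BK = [0.2822 0.0332; -1.1452 2.6888]
AᵀP(A−BK) = [5.2448 -3.6183; -3.6183 3.1037]
P' = Q + AᵀP(A−BK) = [21.4948 -15.6183; -15.6183 12.1037]
tr(P') = 33.5985

33.5985


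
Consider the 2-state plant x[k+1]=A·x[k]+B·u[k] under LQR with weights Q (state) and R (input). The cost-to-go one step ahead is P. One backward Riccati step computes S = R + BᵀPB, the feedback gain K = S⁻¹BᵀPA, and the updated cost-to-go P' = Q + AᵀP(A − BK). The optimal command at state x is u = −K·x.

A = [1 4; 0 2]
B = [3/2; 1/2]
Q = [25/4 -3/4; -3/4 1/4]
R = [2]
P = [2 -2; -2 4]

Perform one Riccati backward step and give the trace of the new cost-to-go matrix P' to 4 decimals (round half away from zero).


BᵀP = [2.0000 -1.0000]
S = R + BᵀPB = [2] + [2.5000] = [4.5000]
BᵀPA = [2.0000 6.0000]
K = S⁻¹·BᵀPA = [0.4444 1.3333]
A−BK = [0.3333 2.0000; -0.2222 1.3333]
AᵀP(A−BK) = [1.1111 1.3333; 1.3333 8.0000]
P' = Q + AᵀP(A−BK) = [7.3611 0.5833; 0.5833 8.2500]
tr(P') = 15.6111

15.6111


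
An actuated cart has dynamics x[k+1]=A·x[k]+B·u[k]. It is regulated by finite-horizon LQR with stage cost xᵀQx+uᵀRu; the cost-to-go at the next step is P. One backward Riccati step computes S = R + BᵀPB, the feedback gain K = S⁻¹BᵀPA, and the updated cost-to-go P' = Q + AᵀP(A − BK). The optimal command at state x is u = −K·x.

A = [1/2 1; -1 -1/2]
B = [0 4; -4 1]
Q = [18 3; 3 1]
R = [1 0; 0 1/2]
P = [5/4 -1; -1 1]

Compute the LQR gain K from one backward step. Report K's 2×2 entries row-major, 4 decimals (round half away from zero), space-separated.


BᵀP = [4.0000 -4.0000; 4.0000 -3.0000]
S = R + BᵀPB = [1 0; 0 1/2] + [16.0000 12.0000; 12.0000 13.0000] = [17.0000 12.0000; 12.0000 13.5000]
BᵀPA = [6.0000 6.0000; 5.0000 5.5000]
K = S⁻¹·BᵀPA = [0.2456 0.1754; 0.1520 0.2515]
A−BK = [-0.1082 -0.0058; -0.1696 -0.0497]
AᵀP(A−BK) = [0.0786 0.0651; 0.0651 0.0643]
P' = Q + AᵀP(A−BK) = [18.0786 3.0651; 3.0651 1.0643]
tr(P') = 19.1429

0.2456 0.1754 0.1520 0.2515


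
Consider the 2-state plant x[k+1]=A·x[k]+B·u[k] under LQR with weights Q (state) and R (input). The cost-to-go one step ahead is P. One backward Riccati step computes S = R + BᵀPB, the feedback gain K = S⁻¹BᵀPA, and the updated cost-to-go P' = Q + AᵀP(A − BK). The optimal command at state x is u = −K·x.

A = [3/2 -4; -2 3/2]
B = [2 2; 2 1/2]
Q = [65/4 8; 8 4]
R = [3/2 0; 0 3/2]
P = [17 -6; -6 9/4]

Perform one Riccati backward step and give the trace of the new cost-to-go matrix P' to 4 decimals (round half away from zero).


31.5662

BᵀP = [22.0000 -7.5000; 31.0000 -10.8750]
S = R + BᵀPB = [3/2 0; 0 3/2] + [29.0000 40.2500; 40.2500 56.5625] = [30.5000 40.2500; 40.2500 58.0625]
BᵀPA = [48.0000 -99.2500; 68.2500 -140.3125]
K = S⁻¹·BᵀPA = [0.2648 -0.7632; 0.9919 -1.8875]
A−BK = [-1.0134 1.3014; -3.0255 3.9702]
AᵀP(A−BK) = [2.8429 -4.7937; -4.7937 8.4733]
P' = Q + AᵀP(A−BK) = [19.0929 3.2063; 3.2063 12.4733]
tr(P') = 31.5662


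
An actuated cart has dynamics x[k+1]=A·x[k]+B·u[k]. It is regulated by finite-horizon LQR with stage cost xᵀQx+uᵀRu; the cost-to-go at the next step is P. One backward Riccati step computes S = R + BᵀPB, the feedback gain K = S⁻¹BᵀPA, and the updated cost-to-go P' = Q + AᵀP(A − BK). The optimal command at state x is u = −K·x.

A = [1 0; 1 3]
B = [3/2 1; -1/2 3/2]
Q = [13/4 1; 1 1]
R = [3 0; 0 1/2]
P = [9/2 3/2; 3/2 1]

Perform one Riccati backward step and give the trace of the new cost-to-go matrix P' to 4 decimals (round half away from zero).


6.3088

BᵀP = [6.0000 1.7500; 6.7500 3.0000]
S = R + BᵀPB = [3 0; 0 1/2] + [8.1250 8.6250; 8.6250 11.2500] = [11.1250 8.6250; 8.6250 11.7500]
BᵀPA = [7.7500 5.2500; 9.7500 9.0000]
K = S⁻¹·BᵀPA = [0.1237 -0.2829; 0.7390 0.9736]
A−BK = [0.0755 -0.5492; -0.0466 1.3981]
AᵀP(A−BK) = [0.3362 0.1997; 0.1997 1.7226]
P' = Q + AᵀP(A−BK) = [3.5862 1.1997; 1.1997 2.7226]
tr(P') = 6.3088


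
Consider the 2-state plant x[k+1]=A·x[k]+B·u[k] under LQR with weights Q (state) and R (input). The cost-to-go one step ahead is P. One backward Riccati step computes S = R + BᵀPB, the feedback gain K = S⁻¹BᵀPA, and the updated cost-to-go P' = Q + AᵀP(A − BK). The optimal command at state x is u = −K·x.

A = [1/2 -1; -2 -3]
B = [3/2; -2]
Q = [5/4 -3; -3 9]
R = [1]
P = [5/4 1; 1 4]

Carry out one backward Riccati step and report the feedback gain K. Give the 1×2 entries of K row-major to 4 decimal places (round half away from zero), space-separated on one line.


BᵀP = [-0.1250 -6.5000]
S = R + BᵀPB = [1] + [12.8125] = [13.8125]
BᵀPA = [12.9375 19.6250]
K = S⁻¹·BᵀPA = [0.9367 1.4208]
A−BK = [-0.9050 -3.1312; -0.1267 -0.1584]
AᵀP(A−BK) = [2.1946 5.4932; 5.4932 15.3665]
P' = Q + AᵀP(A−BK) = [3.4446 2.4932; 2.4932 24.3665]
tr(P') = 27.8111

0.9367 1.4208


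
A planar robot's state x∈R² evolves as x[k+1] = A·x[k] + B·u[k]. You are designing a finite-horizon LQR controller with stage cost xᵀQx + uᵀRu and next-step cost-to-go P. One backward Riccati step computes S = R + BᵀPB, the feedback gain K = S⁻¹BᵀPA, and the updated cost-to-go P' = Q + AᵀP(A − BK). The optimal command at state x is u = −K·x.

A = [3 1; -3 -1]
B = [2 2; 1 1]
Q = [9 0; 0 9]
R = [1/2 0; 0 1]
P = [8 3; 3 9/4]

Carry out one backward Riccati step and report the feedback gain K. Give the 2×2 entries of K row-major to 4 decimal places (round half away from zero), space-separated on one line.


BᵀP = [19.0000 8.2500; 19.0000 8.2500]
S = R + BᵀPB = [1/2 0; 0 1] + [46.2500 46.2500; 46.2500 46.2500] = [46.7500 46.2500; 46.2500 47.2500]
BᵀPA = [32.2500 10.7500; 32.2500 10.7500]
K = S⁻¹·BᵀPA = [0.4615 0.1538; 0.2308 0.0769]
A−BK = [1.6154 0.5385; -3.6923 -1.2308]
AᵀP(A−BK) = [15.9231 5.3077; 5.3077 1.7692]
P' = Q + AᵀP(A−BK) = [24.9231 5.3077; 5.3077 10.7692]
tr(P') = 35.6923

0.4615 0.1538 0.2308 0.0769


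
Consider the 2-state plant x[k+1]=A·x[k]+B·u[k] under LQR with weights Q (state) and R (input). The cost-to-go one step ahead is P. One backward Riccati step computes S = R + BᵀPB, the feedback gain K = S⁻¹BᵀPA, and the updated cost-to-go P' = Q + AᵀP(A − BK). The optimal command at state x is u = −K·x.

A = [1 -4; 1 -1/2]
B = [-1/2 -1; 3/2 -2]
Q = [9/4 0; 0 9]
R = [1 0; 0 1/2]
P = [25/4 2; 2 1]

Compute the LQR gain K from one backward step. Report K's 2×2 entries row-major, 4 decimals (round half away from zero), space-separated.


BᵀP = [-0.1250 0.5000; -10.2500 -4.0000]
S = R + BᵀPB = [1 0; 0 1/2] + [0.8125 -0.8750; -0.8750 18.2500] = [1.8125 -0.8750; -0.8750 18.7500]
BᵀPA = [0.3750 0.2500; -14.2500 43.0000]
K = S⁻¹·BᵀPA = [-0.1637 1.2738; -0.7676 2.3528]
A−BK = [0.1505 -1.0103; -0.2897 2.2949]
AᵀP(A−BK) = [0.3725 -1.4506; -1.4506 6.7622]
P' = Q + AᵀP(A−BK) = [2.6225 -1.4506; -1.4506 15.7622]
tr(P') = 18.3848

-0.1637 1.2738 -0.7676 2.3528


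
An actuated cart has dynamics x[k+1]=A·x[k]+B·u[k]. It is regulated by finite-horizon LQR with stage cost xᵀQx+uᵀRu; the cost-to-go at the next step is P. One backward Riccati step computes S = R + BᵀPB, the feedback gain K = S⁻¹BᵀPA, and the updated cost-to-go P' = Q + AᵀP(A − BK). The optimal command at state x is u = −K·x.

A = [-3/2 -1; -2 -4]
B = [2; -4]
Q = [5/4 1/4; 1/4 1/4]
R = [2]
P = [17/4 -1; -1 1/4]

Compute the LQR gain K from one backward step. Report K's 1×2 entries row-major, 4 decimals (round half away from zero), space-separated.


BᵀP = [12.5000 -3.0000]
S = R + BᵀPB = [2] + [37.0000] = [39.0000]
BᵀPA = [-12.7500 -0.5000]
K = S⁻¹·BᵀPA = [-0.3269 -0.0128]
A−BK = [-0.8462 -0.9744; -3.3077 -4.0513]
AᵀP(A−BK) = [0.3942 0.2115; 0.2115 0.2436]
P' = Q + AᵀP(A−BK) = [1.6442 0.4615; 0.4615 0.4936]
tr(P') = 2.1378

-0.3269 -0.0128


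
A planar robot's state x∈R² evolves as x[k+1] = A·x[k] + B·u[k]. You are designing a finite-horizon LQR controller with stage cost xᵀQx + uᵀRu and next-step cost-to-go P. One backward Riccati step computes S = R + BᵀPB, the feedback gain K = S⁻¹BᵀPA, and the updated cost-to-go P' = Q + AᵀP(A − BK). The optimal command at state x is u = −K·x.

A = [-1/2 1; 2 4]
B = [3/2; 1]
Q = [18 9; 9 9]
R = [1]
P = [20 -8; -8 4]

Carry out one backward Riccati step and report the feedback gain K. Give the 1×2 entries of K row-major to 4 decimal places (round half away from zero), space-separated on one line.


-1.0385 -0.3846

BᵀP = [22.0000 -8.0000]
S = R + BᵀPB = [1] + [25.0000] = [26.0000]
BᵀPA = [-27.0000 -10.0000]
K = S⁻¹·BᵀPA = [-1.0385 -0.3846]
A−BK = [1.0577 1.5769; 3.0385 4.3846]
AᵀP(A−BK) = [8.9615 11.6154; 11.6154 16.1538]
P' = Q + AᵀP(A−BK) = [26.9615 20.6154; 20.6154 25.1538]
tr(P') = 52.1154


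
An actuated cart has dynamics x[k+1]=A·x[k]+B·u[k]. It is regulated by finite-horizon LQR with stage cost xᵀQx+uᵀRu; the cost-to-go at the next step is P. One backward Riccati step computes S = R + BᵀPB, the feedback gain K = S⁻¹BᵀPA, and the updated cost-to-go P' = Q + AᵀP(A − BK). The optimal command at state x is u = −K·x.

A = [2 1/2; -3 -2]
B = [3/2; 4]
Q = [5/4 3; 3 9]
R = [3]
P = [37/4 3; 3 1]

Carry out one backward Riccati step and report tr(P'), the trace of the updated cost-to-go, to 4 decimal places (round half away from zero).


BᵀP = [25.8750 8.5000]
S = R + BᵀPB = [3] + [72.8125] = [75.8125]
BᵀPA = [26.2500 -4.0625]
K = S⁻¹·BᵀPA = [0.3462 -0.0536]
A−BK = [1.4806 0.5804; -4.3850 -1.7857]
AᵀP(A−BK) = [0.9110 0.1566; 0.1566 0.0948]
P' = Q + AᵀP(A−BK) = [2.1610 3.1566; 3.1566 9.0948]
tr(P') = 11.2558

11.2558


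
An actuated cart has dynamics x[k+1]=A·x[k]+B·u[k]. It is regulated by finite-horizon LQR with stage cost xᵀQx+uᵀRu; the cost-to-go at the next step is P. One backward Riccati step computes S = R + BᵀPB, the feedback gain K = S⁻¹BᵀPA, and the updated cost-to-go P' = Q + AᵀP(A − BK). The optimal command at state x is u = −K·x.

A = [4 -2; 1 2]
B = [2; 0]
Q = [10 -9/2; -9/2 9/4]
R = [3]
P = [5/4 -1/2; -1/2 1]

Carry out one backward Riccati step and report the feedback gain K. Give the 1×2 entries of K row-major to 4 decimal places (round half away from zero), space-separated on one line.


1.1250 -0.8750

BᵀP = [2.5000 -1.0000]
S = R + BᵀPB = [3] + [5.0000] = [8.0000]
BᵀPA = [9.0000 -7.0000]
K = S⁻¹·BᵀPA = [1.1250 -0.8750]
A−BK = [1.7500 -0.2500; 1.0000 2.0000]
AᵀP(A−BK) = [6.8750 -3.1250; -3.1250 6.8750]
P' = Q + AᵀP(A−BK) = [16.8750 -7.6250; -7.6250 9.1250]
tr(P') = 26.0000


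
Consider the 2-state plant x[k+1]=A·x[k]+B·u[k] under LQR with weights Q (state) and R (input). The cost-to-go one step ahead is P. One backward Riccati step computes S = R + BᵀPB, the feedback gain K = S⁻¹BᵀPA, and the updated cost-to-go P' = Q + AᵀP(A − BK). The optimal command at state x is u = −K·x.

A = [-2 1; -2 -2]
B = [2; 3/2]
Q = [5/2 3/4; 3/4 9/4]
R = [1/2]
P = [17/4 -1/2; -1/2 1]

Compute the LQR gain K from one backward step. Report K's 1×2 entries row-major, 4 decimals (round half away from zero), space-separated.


-0.9851 0.4030

BᵀP = [7.7500 0.5000]
S = R + BᵀPB = [1/2] + [16.2500] = [16.7500]
BᵀPA = [-16.5000 6.7500]
K = S⁻¹·BᵀPA = [-0.9851 0.4030]
A−BK = [-0.0299 0.1940; -0.5224 -2.6045]
AᵀP(A−BK) = [0.7463 1.1493; 1.1493 7.5299]
P' = Q + AᵀP(A−BK) = [3.2463 1.8993; 1.8993 9.7799]
tr(P') = 13.0261


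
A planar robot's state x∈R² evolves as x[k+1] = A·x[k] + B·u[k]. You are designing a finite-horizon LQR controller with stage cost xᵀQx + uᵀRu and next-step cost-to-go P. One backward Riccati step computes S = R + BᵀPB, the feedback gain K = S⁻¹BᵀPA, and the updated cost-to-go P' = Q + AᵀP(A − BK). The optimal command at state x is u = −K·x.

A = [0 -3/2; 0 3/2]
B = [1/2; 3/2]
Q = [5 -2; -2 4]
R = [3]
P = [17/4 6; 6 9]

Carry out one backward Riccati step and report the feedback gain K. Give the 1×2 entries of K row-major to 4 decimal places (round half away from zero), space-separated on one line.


BᵀP = [11.1250 16.5000]
S = R + BᵀPB = [3] + [30.3125] = [33.3125]
BᵀPA = [0.0000 8.0625]
K = S⁻¹·BᵀPA = [0.0000 0.2420]
A−BK = [0.0000 -1.6210; 0.0000 1.1370]
AᵀP(A−BK) = [0.0000 0.0000; 0.0000 0.8612]
P' = Q + AᵀP(A−BK) = [5.0000 -2.0000; -2.0000 4.8612]
tr(P') = 9.8612

0.0000 0.2420


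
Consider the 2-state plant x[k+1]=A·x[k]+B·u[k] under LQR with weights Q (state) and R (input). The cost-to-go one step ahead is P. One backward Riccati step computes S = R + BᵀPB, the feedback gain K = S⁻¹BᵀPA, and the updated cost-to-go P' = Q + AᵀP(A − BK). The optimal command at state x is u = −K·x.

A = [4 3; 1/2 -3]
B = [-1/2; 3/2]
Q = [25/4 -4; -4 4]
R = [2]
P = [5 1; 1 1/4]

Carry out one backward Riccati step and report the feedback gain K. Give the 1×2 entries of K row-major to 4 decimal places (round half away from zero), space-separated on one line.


-1.7568 -1.1351

BᵀP = [-1.0000 -0.1250]
S = R + BᵀPB = [2] + [0.3125] = [2.3125]
BᵀPA = [-4.0625 -2.6250]
K = S⁻¹·BᵀPA = [-1.7568 -1.1351]
A−BK = [3.1216 2.4324; 3.1351 -1.2973]
AᵀP(A−BK) = [76.9257 44.5135; 44.5135 26.2703]
P' = Q + AᵀP(A−BK) = [83.1757 40.5135; 40.5135 30.2703]
tr(P') = 113.4459


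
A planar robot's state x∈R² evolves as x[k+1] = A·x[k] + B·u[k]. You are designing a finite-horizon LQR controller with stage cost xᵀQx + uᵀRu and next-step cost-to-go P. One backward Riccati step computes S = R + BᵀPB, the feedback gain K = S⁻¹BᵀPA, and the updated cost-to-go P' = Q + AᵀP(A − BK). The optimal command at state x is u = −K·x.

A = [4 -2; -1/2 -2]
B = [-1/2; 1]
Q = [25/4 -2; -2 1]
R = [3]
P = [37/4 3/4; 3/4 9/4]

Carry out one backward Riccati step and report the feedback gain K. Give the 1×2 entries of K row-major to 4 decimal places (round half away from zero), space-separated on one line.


-2.4128 0.5872

BᵀP = [-3.8750 1.8750]
S = R + BᵀPB = [3] + [3.8125] = [6.8125]
BᵀPA = [-16.4375 4.0000]
K = S⁻¹·BᵀPA = [-2.4128 0.5872]
A−BK = [2.7936 -1.7064; 1.9128 -2.5872]
AᵀP(A−BK) = [105.9014 -67.3486; -67.3486 49.6514]
P' = Q + AᵀP(A−BK) = [112.1514 -69.3486; -69.3486 50.6514]
tr(P') = 162.8028


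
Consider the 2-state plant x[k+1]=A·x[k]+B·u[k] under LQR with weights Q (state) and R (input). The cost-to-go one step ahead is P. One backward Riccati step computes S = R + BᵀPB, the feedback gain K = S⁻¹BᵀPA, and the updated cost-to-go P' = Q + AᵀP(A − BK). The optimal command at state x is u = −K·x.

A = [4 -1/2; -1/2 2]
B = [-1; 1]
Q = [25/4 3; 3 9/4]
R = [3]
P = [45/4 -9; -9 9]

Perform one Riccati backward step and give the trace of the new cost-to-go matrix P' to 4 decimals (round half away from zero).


35.6227

BᵀP = [-20.2500 18.0000]
S = R + BᵀPB = [3] + [38.2500] = [41.2500]
BᵀPA = [-90.0000 46.1250]
K = S⁻¹·BᵀPA = [-2.1818 1.1182]
A−BK = [1.8182 0.6182; 1.6818 0.8818]
AᵀP(A−BK) = [21.8864 -5.1136; -5.1136 5.2364]
P' = Q + AᵀP(A−BK) = [28.1364 -2.1136; -2.1136 7.4864]
tr(P') = 35.6227


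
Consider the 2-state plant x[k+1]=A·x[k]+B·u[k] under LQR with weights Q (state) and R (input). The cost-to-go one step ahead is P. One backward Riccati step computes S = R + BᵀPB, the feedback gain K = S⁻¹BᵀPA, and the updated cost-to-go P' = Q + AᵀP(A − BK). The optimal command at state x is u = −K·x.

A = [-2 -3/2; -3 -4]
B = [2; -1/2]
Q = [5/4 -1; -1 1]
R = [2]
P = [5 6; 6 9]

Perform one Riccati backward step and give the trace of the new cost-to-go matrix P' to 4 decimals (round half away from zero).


BᵀP = [7.0000 7.5000]
S = R + BᵀPB = [2] + [10.2500] = [12.2500]
BᵀPA = [-36.5000 -40.5000]
K = S⁻¹·BᵀPA = [-2.9796 -3.3061]
A−BK = [3.9592 5.1122; -4.4898 -5.6531]
AᵀP(A−BK) = [64.2449 77.3265; 77.3265 93.3520]
P' = Q + AᵀP(A−BK) = [65.4949 76.3265; 76.3265 94.3520]
tr(P') = 159.8469

159.8469


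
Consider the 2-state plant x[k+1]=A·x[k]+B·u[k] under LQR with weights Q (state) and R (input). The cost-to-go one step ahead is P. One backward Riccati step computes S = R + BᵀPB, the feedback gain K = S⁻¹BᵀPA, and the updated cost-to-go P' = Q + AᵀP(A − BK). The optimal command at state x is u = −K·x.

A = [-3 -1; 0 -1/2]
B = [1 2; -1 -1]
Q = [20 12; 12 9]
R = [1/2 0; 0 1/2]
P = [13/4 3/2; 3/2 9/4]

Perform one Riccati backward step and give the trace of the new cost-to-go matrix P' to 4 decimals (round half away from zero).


35.2591

BᵀP = [1.7500 -0.7500; 5.0000 0.7500]
S = R + BᵀPB = [1/2 0; 0 1/2] + [2.5000 4.2500; 4.2500 9.2500] = [3.0000 4.2500; 4.2500 9.7500]
BᵀPA = [-5.2500 -1.3750; -15.0000 -5.3750]
K = S⁻¹·BᵀPA = [1.1229 0.8436; -2.0279 -0.9190]
A−BK = [-0.0670 -0.0056; -0.9050 -0.5754]
AᵀP(A−BK) = [4.7263 2.6439; 2.6439 1.5328]
P' = Q + AᵀP(A−BK) = [24.7263 14.6439; 14.6439 10.5328]
tr(P') = 35.2591


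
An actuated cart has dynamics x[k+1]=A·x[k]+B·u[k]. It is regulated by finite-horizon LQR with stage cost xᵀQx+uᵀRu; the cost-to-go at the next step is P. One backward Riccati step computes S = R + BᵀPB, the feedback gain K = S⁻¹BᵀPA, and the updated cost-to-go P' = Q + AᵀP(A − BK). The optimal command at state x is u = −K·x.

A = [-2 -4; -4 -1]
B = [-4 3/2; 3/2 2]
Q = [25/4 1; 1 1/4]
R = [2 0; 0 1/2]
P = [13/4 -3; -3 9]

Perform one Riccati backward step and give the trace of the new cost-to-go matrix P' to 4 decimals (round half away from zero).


BᵀP = [-17.5000 25.5000; -1.1250 13.5000]
S = R + BᵀPB = [2 0; 0 1/2] + [108.2500 24.7500; 24.7500 25.3125] = [110.2500 24.7500; 24.7500 25.8125]
BᵀPA = [-67.0000 44.5000; -51.7500 -9.0000]
K = S⁻¹·BᵀPA = [-0.2009 0.6141; -1.8122 -0.9375]
A−BK = [-0.0852 -0.1375; -0.0742 -0.0462]
AᵀP(A−BK) = [1.7580 0.6292; 0.6292 1.2361]
P' = Q + AᵀP(A−BK) = [8.0080 1.6292; 1.6292 1.4861]
tr(P') = 9.4942

9.4942


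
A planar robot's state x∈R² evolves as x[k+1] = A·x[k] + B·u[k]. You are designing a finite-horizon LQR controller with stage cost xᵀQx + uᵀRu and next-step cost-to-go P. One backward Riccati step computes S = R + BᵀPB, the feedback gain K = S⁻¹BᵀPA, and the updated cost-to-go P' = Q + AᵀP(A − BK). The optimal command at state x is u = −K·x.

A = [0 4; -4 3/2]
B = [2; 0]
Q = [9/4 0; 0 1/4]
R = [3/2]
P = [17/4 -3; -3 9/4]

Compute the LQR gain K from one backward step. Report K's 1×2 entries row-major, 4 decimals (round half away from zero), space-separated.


BᵀP = [8.5000 -6.0000]
S = R + BᵀPB = [3/2] + [17.0000] = [18.5000]
BᵀPA = [24.0000 25.0000]
K = S⁻¹·BᵀPA = [1.2973 1.3514]
A−BK = [-2.5946 1.2973; -4.0000 1.5000]
AᵀP(A−BK) = [4.8649 2.0676; 2.0676 3.2787]
P' = Q + AᵀP(A−BK) = [7.1149 2.0676; 2.0676 3.5287]
tr(P') = 10.6436

1.2973 1.3514


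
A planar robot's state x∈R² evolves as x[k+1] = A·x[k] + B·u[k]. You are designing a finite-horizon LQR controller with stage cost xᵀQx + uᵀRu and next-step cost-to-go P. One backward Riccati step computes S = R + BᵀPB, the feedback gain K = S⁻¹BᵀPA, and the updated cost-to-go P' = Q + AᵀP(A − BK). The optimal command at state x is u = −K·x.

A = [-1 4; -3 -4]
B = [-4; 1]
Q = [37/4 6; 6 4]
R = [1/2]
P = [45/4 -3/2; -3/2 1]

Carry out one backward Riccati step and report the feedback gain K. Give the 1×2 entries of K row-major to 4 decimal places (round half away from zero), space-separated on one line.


0.1318 -1.1059

BᵀP = [-46.5000 7.0000]
S = R + BᵀPB = [1/2] + [193.0000] = [193.5000]
BᵀPA = [25.5000 -214.0000]
K = S⁻¹·BᵀPA = [0.1318 -1.1059]
A−BK = [-0.4729 -0.4238; -3.1318 -2.8941]
AᵀP(A−BK) = [7.8895 7.2016; 7.2016 7.3282]
P' = Q + AᵀP(A−BK) = [17.1395 13.2016; 13.2016 11.3282]
tr(P') = 28.4677


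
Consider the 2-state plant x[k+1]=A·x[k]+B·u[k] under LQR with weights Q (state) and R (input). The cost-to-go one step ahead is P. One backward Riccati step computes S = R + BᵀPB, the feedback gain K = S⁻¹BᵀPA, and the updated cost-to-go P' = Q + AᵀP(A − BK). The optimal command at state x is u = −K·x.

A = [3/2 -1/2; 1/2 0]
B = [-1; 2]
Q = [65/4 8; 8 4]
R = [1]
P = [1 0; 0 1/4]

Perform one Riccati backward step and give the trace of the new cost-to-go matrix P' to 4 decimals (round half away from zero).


22.2083

BᵀP = [-1.0000 0.5000]
S = R + BᵀPB = [1] + [2.0000] = [3.0000]
BᵀPA = [-1.2500 0.5000]
K = S⁻¹·BᵀPA = [-0.4167 0.1667]
A−BK = [1.0833 -0.3333; 1.3333 -0.3333]
AᵀP(A−BK) = [1.7917 -0.5417; -0.5417 0.1667]
P' = Q + AᵀP(A−BK) = [18.0417 7.4583; 7.4583 4.1667]
tr(P') = 22.2083


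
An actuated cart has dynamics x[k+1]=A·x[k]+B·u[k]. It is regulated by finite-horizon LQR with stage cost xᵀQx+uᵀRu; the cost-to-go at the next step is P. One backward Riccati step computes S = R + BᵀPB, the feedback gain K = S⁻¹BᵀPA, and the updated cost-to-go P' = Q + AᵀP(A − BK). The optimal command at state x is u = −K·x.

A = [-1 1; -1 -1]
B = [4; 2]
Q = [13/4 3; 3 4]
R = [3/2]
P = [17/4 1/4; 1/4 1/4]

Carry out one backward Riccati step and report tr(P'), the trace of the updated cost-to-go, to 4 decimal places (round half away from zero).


BᵀP = [17.5000 1.5000]
S = R + BᵀPB = [3/2] + [73.0000] = [74.5000]
BᵀPA = [-19.0000 16.0000]
K = S⁻¹·BᵀPA = [-0.2550 0.2148]
A−BK = [0.0201 0.1409; -0.4899 -1.4295]
AᵀP(A−BK) = [0.1544 0.0805; 0.0805 0.5638]
P' = Q + AᵀP(A−BK) = [3.4044 3.0805; 3.0805 4.5638]
tr(P') = 7.9681

7.9681


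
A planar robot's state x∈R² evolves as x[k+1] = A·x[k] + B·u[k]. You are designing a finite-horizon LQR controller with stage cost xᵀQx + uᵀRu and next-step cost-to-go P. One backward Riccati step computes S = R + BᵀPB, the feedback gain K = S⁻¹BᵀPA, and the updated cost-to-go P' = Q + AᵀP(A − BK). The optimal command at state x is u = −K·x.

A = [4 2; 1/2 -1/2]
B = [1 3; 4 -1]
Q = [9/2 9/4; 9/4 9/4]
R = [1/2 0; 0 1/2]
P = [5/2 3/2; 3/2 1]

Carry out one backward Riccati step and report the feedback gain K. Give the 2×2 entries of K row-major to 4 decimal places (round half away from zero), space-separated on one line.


0.5577 0.1346 0.9731 0.5038

BᵀP = [8.5000 5.5000; 6.0000 3.5000]
S = R + BᵀPB = [1/2 0; 0 1/2] + [30.5000 20.0000; 20.0000 14.5000] = [31.0000 20.0000; 20.0000 15.0000]
BᵀPA = [36.7500 14.2500; 25.7500 10.2500]
K = S⁻¹·BᵀPA = [0.5577 0.1346; 0.9731 0.5038]
A−BK = [0.5231 0.3538; -0.7577 -0.5346]
AᵀP(A−BK) = [0.6981 0.3288; 0.3288 0.1673]
P' = Q + AᵀP(A−BK) = [5.1981 2.5788; 2.5788 2.4173]
tr(P') = 7.6154


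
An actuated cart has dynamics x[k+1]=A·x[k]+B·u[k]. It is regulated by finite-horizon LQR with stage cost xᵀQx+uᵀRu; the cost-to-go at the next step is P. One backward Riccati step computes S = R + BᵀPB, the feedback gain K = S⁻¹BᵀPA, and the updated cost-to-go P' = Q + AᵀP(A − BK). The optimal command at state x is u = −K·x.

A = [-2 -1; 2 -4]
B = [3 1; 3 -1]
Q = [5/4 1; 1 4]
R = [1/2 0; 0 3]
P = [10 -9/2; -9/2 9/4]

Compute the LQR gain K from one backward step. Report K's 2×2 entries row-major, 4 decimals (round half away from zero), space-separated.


-0.7713 -0.1990 -1.0131 0.7063

BᵀP = [16.5000 -6.7500; 14.5000 -6.7500]
S = R + BᵀPB = [1/2 0; 0 3] + [29.2500 23.2500; 23.2500 21.2500] = [29.7500 23.2500; 23.2500 24.2500]
BᵀPA = [-46.5000 10.5000; -42.5000 12.5000]
K = S⁻¹·BᵀPA = [-0.7713 -0.1990; -1.0131 0.7063]
A−BK = [1.3269 -1.1092; 3.3006 -2.6966]
AᵀP(A−BK) = [6.0788 -4.2377; -4.2377 3.2612]
P' = Q + AᵀP(A−BK) = [7.3288 -3.2377; -3.2377 7.2612]
tr(P') = 14.5900
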